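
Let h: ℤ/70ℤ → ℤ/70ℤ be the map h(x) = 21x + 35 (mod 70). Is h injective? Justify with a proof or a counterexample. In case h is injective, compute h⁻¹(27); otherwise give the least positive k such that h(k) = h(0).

10

Recall: h is injective when h(x_1) = h(x_2) forces x_1 = x_2.
We have gcd(21, 70) = 7 > 1. Taking x_1 = 0 and x_2 = 10: h(0) = 35 and h(10) = 21·10 + 35 = 245 ≡ 35 (mod 70).
So h(0) = h(10) while 0 ≠ 10, hence h is not injective.
Since h is not injective, we find the least positive k with h(k) = h(0): this means 21k ≡ 0 (mod 70), i.e. 70 ∣ 21k. Since gcd(21, 70) = 7, dividing through by 7 this holds exactly when 10 ∣ 3k, and as gcd(3, 10) = 1, exactly when 10 ∣ k.
The smallest positive such k is 10.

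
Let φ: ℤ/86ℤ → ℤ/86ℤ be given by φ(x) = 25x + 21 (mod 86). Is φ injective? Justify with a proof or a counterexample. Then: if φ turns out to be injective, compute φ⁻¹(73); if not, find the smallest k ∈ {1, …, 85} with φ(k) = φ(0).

If φ(a) = φ(b), then 25a ≡ 25b (mod 86). Because gcd(25, 86) = 1, we may cancel 25 to get a ≡ b (mod 86).
So φ is injective.
We now compute 25⁻¹ mod 86 explicitly. Euclid's algorithm: 86 = 3·25 + 11, 25 = 2·11 + 3, 11 = 3·3 + 2, 3 = 1·2 + 1; back-substituting gives 1 = 31·25 − 9·86, so 25⁻¹ ≡ 31 (mod 86).
Since φ is injective, we compute φ⁻¹(73): solve 25x + 21 ≡ 73 (mod 86), i.e. 25x ≡ 52 (mod 86).
Multiplying by 25⁻¹ = 31 gives x ≡ 31·52 = 1612 = 18·86 + 64 ≡ 64 (mod 86).
Check: φ(64) = 25·64 + 21 = 1621 = 18·86 + 73 ≡ 73 (mod 86).

64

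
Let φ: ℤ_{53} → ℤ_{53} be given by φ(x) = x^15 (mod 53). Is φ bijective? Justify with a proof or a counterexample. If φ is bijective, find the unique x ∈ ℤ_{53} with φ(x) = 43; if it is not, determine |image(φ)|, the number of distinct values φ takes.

40

Since 53 is prime, the nonzero elements of ℤ_{53} form a cyclic group of order 52.
As gcd(15, 52) = 1, raising to the 15th power is a bijection on this group: if s^15 ≡ t^15 then (st^{−1})^15 = 1, and the only element of order dividing gcd(15, 52) = 1 is 1, so s = t.
With φ(0) = 0 this makes φ injective on all of ℤ_{53}, hence bijective (finite equal-size domain and codomain). In particular φ is bijective.
Since φ is bijective, we find the preimage of 43. The inverse of x ↦ x^15 on (ℤ_{53})^× is x ↦ x^7, because 15·7 = 105 = 2·52 + 1 ≡ 1 (mod 52) and x^{52} = 1 for x ≠ 0 (Fermat). So φ⁻¹(43) = 43^7 mod 53.
Repeated squaring mod 53: 43^1 ≡ 43, 43^2 ≡ 43² = 1849 ≡ 47, 43^4 ≡ 47² = 2209 ≡ 36. Since 7 = 4 + 2 + 1, 43^7 ≡ 36·47·43: 36·47 = 1692 ≡ 49, then 49·43 = 2107 ≡ 40. So 43^7 ≡ 40 (mod 53).
Hence φ⁻¹(43) = 40.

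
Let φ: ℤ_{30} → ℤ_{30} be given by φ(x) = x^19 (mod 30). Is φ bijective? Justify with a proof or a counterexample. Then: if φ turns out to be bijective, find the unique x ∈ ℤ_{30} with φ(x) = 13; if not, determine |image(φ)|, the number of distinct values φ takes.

Computing x^19 mod 30 for each x (by repeated squaring, reducing mod 30 at every step), the values φ(0), φ(1), …, φ(29) are: 0, 1, 8, 27, 4, 5, 6, 13, 2, 9, 10, 11, 18, 7, 14, 15, 16, 23, 12, 19, 20, 21, 28, 17, 24, 25, 26, 3, 22, 29.
Every element of ℤ_{30} appears exactly once in this list, so φ is a bijection, and in particular bijective.
Since φ is bijective, we read off the preimage of 13 from the same table: φ(7) = 13, so φ⁻¹(13) = 7.

7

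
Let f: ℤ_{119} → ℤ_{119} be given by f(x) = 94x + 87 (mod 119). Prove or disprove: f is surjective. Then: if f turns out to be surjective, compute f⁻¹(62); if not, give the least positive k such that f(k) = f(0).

Recall: surjectivity means every element of the codomain has a preimage under f.
Since gcd(94, 119) = 1, 94 is invertible modulo 119. Euclid's algorithm: 119 = 1·94 + 25, 94 = 3·25 + 19, 25 = 1·19 + 6, 19 = 3·6 + 1; back-substituting gives 1 = 19·94 − 15·119, so 94⁻¹ ≡ 19 (mod 119).
For any y ∈ ℤ_{119}, x = 19(y − 87) mod 119 satisfies f(x) = 94·19(y − 87) + 87 ≡ y (since 94·19 ≡ 1 mod 119). So every y has a preimage.
Hence f is surjective.
Since f is surjective, we find f⁻¹(62): we need 94x ≡ 62 − 87 ≡ 94 (mod 119). Using 94⁻¹ = 19: x ≡ 19·94 = 1786 = 15·119 + 1, so x = 1.
Check: f(1) = 94·1 + 87 = 181 = 1·119 + 62 ≡ 62 (mod 119).

1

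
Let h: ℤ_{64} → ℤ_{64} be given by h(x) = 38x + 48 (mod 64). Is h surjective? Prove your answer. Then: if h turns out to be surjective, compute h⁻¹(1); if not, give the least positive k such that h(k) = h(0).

Since gcd(38, 64) = 2, we have 38x ≡ 0 (mod 2) for all x, so h(x) ≡ 0 (mod 2).
But 1 ≢ 0 (mod 2), so 1 ∈ ℤ_{64} has no preimage. Therefore h is not surjective.
Since h is not surjective, we find the least positive k with h(k) = h(0): this means 38k ≡ 0 (mod 64), i.e. 64 ∣ 38k. Since gcd(38, 64) = 2, dividing through by 2 this holds exactly when 32 ∣ 19k, and as gcd(19, 32) = 1, exactly when 32 ∣ k.
The smallest positive such k is 32.

32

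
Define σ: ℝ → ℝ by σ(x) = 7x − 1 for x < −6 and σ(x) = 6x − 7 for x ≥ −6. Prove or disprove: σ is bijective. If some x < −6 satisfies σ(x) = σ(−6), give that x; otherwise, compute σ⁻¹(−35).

-14/3

Both pieces are strictly increasing (slopes 7 and 6), so each is injective on its own interval.
The left piece maps (−∞, −6) onto (−∞, −43); the right piece maps [−6, ∞) onto [−43, ∞).
Since −43 = −43, the images partition ℝ: σ is injective and surjective, hence bijective.
Because the two images are disjoint, no x < −6 has σ(x) = σ(−6), so we compute σ⁻¹(−35): −35 lies in [−43, ∞), so solve 6x − 7 = −35: x = (−35 + 7)/6 = −14/3.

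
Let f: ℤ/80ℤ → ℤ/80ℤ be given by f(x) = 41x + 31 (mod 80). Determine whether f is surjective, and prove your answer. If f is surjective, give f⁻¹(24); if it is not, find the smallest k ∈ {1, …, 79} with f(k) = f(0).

33

Since gcd(41, 80) = 1, 41 is invertible modulo 80. Euclid's algorithm: 80 = 1·41 + 39, 41 = 1·39 + 2, 39 = 19·2 + 1; back-substituting gives 1 = 41·41 − 21·80, so 41⁻¹ ≡ 41 (mod 80).
Then y ↦ 41(y − 31) is a two-sided inverse to f, so every y ∈ ℤ/80ℤ has a preimage.
So f is surjective.
Since f is surjective, we find f⁻¹(24): we need 41x ≡ 24 − 31 ≡ 73 (mod 80). Using 41⁻¹ = 41: x ≡ 41·73 = 2993 = 37·80 + 33, so x = 33.
Check: f(33) = 41·33 + 31 = 1384 = 17·80 + 24 ≡ 24 (mod 80).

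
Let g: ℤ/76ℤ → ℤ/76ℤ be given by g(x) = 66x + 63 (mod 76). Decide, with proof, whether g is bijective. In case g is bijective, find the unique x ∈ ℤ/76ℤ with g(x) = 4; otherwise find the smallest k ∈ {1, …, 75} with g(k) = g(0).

We have gcd(66, 76) = 2 > 1. Taking a = 0 and b = 38: g(0) = 63 and g(38) = 66·38 + 63 = 2571 ≡ 63 (mod 76).
So g(0) = g(38) while 0 ≠ 38, so g is not injective, hence not bijective.
Since g is not bijective, we find the least positive k with g(k) = g(0): this means 66k ≡ 0 (mod 76), i.e. 76 ∣ 66k. Since gcd(66, 76) = 2, dividing through by 2 this holds exactly when 38 ∣ 33k, and as gcd(33, 38) = 1, exactly when 38 ∣ k.
The smallest positive such k is 38.

38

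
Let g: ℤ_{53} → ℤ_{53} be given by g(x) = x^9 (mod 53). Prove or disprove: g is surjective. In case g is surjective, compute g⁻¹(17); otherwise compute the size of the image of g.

Since 53 is prime, the nonzero elements of ℤ_{53} form a cyclic group of order 52.
As gcd(9, 52) = 1, raising to the 9th power is a bijection on this group: if a^9 ≡ b^9 then (ab^{−1})^9 = 1, and the only element of order dividing gcd(9, 52) = 1 is 1, so a = b.
With g(0) = 0 this makes g injective on all of ℤ_{53}, hence bijective (finite equal-size domain and codomain). In particular g is surjective.
Since g is surjective, we find the preimage of 17. The inverse of x ↦ x^9 on (ℤ_{53})^× is x ↦ x^29, because 9·29 = 261 = 5·52 + 1 ≡ 1 (mod 52) and x^{52} = 1 for x ≠ 0 (Fermat). So g⁻¹(17) = 17^29 mod 53.
Repeated squaring mod 53: 17^1 ≡ 17, 17^2 ≡ 17² = 289 ≡ 24, 17^4 ≡ 24² = 576 ≡ 46, 17^8 ≡ 46² = 2116 ≡ 49, 17^16 ≡ 49² = 2401 ≡ 16. Since 29 = 16 + 8 + 4 + 1, 17^29 ≡ 16·49·46·17: 16·49 = 784 ≡ 42, then 42·46 = 1932 ≡ 24, then 24·17 = 408 ≡ 37. So 17^29 ≡ 37 (mod 53).
Hence g⁻¹(17) = 37.

37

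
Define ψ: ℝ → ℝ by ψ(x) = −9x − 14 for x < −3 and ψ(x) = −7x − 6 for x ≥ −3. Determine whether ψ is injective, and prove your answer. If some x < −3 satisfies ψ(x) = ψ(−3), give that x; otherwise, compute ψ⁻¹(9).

-29/9

Both pieces are strictly decreasing (slopes −9 and −7), so each is injective on its own interval.
The left piece maps (−∞, −3) onto (13, ∞); the right piece maps [−3, ∞) onto (−∞, 15].
These images overlap. In particular ψ(−3) = 15 (right piece), and solving −9x − 14 = 15 on the left piece gives x = −29/9 < −3.
So ψ(−29/9) = ψ(−3) with −29/9 ≠ −3, and ψ is not injective. This x = −29/9 is the requested value below −3.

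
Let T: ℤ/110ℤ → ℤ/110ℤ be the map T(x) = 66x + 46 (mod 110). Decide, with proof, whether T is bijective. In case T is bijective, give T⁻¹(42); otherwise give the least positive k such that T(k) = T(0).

5

By definition, injectivity means: for all x_1, x_2 in the domain, T(x_1) = T(x_2) implies x_1 = x_2.
We have gcd(66, 110) = 22 > 1. Taking x_1 = 0 and x_2 = 5: T(0) = 46 and T(5) = 66·5 + 46 = 376 ≡ 46 (mod 110).
So T(0) = T(5) while 0 ≠ 5, so T is not injective, hence not bijective.
Since T is not bijective, we find the least positive k with T(k) = T(0): this means 66k ≡ 0 (mod 110), i.e. 110 ∣ 66k. Since gcd(66, 110) = 22, dividing through by 22 this holds exactly when 5 ∣ 3k, and as gcd(3, 5) = 1, exactly when 5 ∣ k.
The smallest positive such k is 5.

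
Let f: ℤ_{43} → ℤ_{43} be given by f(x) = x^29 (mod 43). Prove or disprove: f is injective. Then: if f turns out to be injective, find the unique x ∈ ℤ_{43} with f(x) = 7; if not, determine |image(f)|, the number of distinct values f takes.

37

Since 43 is prime, the nonzero elements of ℤ_{43} form a cyclic group of order 42.
As gcd(29, 42) = 1, raising to the 29th power is a bijection on this group: if a^29 ≡ b^29 then (ab^{−1})^29 = 1, and the only element of order dividing gcd(29, 42) = 1 is 1, so a = b.
With f(0) = 0 this makes f injective on all of ℤ_{43}, hence bijective (finite equal-size domain and codomain). In particular f is injective.
Since f is injective, we find the preimage of 7. The inverse of x ↦ x^29 on (ℤ_{43})^× is x ↦ x^29, because 29·29 = 841 = 20·42 + 1 ≡ 1 (mod 42) and x^{42} = 1 for x ≠ 0 (Fermat). So f⁻¹(7) = 7^29 mod 43.
Repeated squaring mod 43: 7^1 ≡ 7, 7^2 ≡ 7² = 49 ≡ 6, 7^4 ≡ 6² = 36, 7^8 ≡ 36² = 1296 ≡ 6, 7^16 ≡ 6² = 36. Since 29 = 16 + 8 + 4 + 1, 7^29 ≡ 36·6·36·7: 36·6 = 216 ≡ 1, then 1·36 = 36, then 36·7 = 252 ≡ 37. So 7^29 ≡ 37 (mod 43).
Hence f⁻¹(7) = 37.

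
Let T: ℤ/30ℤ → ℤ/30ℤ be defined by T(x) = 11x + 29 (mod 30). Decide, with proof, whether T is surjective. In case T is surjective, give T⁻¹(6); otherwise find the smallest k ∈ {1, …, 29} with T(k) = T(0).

Since gcd(11, 30) = 1, 11 is invertible modulo 30. Euclid's algorithm: 30 = 2·11 + 8, 11 = 1·8 + 3, 8 = 2·3 + 2, 3 = 1·2 + 1; back-substituting gives 1 = 11·11 − 4·30, so 11⁻¹ ≡ 11 (mod 30).
Then y ↦ 11(y − 29) is a two-sided inverse to T, so every y ∈ ℤ/30ℤ has a preimage.
Therefore T is surjective.
Since T is surjective, we find T⁻¹(6): we need 11x ≡ 6 − 29 ≡ 7 (mod 30). Using 11⁻¹ = 11: x ≡ 11·7 = 77 = 2·30 + 17, so x = 17.
Check: T(17) = 11·17 + 29 = 216 = 7·30 + 6 ≡ 6 (mod 30).

17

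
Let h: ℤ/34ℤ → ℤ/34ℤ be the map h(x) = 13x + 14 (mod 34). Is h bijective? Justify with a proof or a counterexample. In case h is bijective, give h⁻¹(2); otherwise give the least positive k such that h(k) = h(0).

20

Recall: h is injective when h(u) = h(v) forces u = v.
Suppose h(u) = h(v) in ℤ/34ℤ. Then 13u + 14 ≡ 13v + 14 (mod 34), so 13(u − v) ≡ 0 (mod 34).
Since gcd(13, 34) = 1, 13 is invertible modulo 34, hence u − v ≡ 0 (mod 34), i.e. u = v.
We now compute 13⁻¹ mod 34 explicitly. Euclid's algorithm: 34 = 2·13 + 8, 13 = 1·8 + 5, 8 = 1·5 + 3, 5 = 1·3 + 2, 3 = 1·2 + 1; back-substituting gives 1 = 21·13 − 8·34, so 13⁻¹ ≡ 21 (mod 34).
For any y ∈ ℤ/34ℤ, x = 21(y − 14) mod 34 satisfies h(x) = 13·21(y − 14) + 14 ≡ y (since 13·21 ≡ 1 mod 34). So every y has a preimage.
So h is bijective.
Since h is bijective, we find h⁻¹(2): we need 13x ≡ 2 − 14 ≡ 22 (mod 34). Using 13⁻¹ = 21: x ≡ 21·22 = 462 = 13·34 + 20, so x = 20.
Check: h(20) = 13·20 + 14 = 274 = 8·34 + 2 ≡ 2 (mod 34).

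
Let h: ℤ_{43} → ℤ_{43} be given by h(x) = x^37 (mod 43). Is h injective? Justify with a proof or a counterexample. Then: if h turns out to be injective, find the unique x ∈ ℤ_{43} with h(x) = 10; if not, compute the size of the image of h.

24

Since 43 is prime, the nonzero elements of ℤ_{43} form a cyclic group of order 42.
As gcd(37, 42) = 1, raising to the 37th power is a bijection on this group: if x_1^37 ≡ x_2^37 then (x_1x_2^{−1})^37 = 1, and the only element of order dividing gcd(37, 42) = 1 is 1, so x_1 = x_2.
With h(0) = 0 this makes h injective on all of ℤ_{43}, hence bijective (finite equal-size domain and codomain). In particular h is injective.
Since h is injective, we find the preimage of 10. The inverse of x ↦ x^37 on (ℤ_{43})^× is x ↦ x^25, because 37·25 = 925 = 22·42 + 1 ≡ 1 (mod 42) and x^{42} = 1 for x ≠ 0 (Fermat). So h⁻¹(10) = 10^25 mod 43.
Repeated squaring mod 43: 10^1 ≡ 10, 10^2 ≡ 10² = 100 ≡ 14, 10^4 ≡ 14² = 196 ≡ 24, 10^8 ≡ 24² = 576 ≡ 17, 10^16 ≡ 17² = 289 ≡ 31. Since 25 = 16 + 8 + 1, 10^25 ≡ 31·17·10: 31·17 = 527 ≡ 11, then 11·10 = 110 ≡ 24. So 10^25 ≡ 24 (mod 43).
Hence h⁻¹(10) = 24.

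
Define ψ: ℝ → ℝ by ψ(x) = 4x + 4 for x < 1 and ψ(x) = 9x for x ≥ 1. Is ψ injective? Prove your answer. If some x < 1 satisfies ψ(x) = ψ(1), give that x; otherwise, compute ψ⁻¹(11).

Both pieces are strictly increasing (slopes 4 and 9), so each is injective on its own interval.
The left piece maps (−∞, 1) onto (−∞, 8); the right piece maps [1, ∞) onto [9, ∞).
These images are disjoint, so no value is attained by both pieces. Thus ψ is injective.
Because the two images are disjoint, no x < 1 has ψ(x) = ψ(1), so we compute ψ⁻¹(11): 11 lies in [9, ∞), so solve 9x = 11: x = (11 − 0)/9 = 11/9.

11/9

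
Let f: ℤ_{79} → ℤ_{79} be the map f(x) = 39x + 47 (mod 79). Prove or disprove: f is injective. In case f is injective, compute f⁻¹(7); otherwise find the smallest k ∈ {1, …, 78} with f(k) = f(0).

1

Recall: f is injective when f(a) = f(b) forces a = b.
Suppose f(a) = f(b) in ℤ_{79}. Then 39a + 47 ≡ 39b + 47 (mod 79), therefore 39(a − b) ≡ 0 (mod 79).
Since gcd(39, 79) = 1, 39 is invertible modulo 79, hence a − b ≡ 0 (mod 79), i.e. a = b.
Therefore f is injective.
We now compute 39⁻¹ mod 79 explicitly. Euclid's algorithm: 79 = 2·39 + 1; back-substituting gives 1 = 77·39 − 38·79, so 39⁻¹ ≡ 77 (mod 79).
Since f is injective, we compute f⁻¹(7): solve 39x + 47 ≡ 7 (mod 79), i.e. 39x ≡ 39 (mod 79).
Multiplying by 39⁻¹ = 77 gives x ≡ 77·39 = 3003 = 38·79 + 1 ≡ 1 (mod 79).
Check: f(1) = 39·1 + 47 = 86 = 1·79 + 7 ≡ 7 (mod 79).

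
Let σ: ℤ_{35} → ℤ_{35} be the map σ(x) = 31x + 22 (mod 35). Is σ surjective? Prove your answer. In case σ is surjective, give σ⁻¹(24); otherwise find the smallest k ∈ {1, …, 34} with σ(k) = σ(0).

Since gcd(31, 35) = 1, 31 is invertible modulo 35. Euclid's algorithm: 35 = 1·31 + 4, 31 = 7·4 + 3, 4 = 1·3 + 1; back-substituting gives 1 = 26·31 − 23·35, so 31⁻¹ ≡ 26 (mod 35).
Then y ↦ 26(y − 22) is a two-sided inverse to σ, so every y ∈ ℤ_{35} has a preimage.
Hence σ is surjective.
Since σ is surjective, we compute σ⁻¹(24): solve 31x + 22 ≡ 24 (mod 35), i.e. 31x ≡ 2 (mod 35).
Multiplying by 31⁻¹ = 26 gives x ≡ 26·2 = 52 = 1·35 + 17 ≡ 17 (mod 35).
Check: σ(17) = 31·17 + 22 = 549 = 15·35 + 24 ≡ 24 (mod 35).

17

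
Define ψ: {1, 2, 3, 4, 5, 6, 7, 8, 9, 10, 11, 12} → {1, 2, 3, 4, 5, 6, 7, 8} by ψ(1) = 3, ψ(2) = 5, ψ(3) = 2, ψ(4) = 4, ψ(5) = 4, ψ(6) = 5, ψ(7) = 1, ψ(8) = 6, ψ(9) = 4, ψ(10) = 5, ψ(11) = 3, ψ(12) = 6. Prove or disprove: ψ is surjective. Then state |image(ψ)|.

6

No element maps to 7, so ψ is not surjective.
The image of ψ is {1, 2, 3, 4, 5, 6}, which has 6 elements.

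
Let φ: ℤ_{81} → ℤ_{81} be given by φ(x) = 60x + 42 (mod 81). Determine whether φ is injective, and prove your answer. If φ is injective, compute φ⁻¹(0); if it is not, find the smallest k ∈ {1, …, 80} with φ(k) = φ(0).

27

Recall: injectivity means: for all s, t in the domain, φ(s) = φ(t) implies s = t.
We have gcd(60, 81) = 3 > 1. Taking s = 0 and t = 27: φ(0) = 42 and φ(27) = 60·27 + 42 = 1662 ≡ 42 (mod 81).
So φ(0) = φ(27) while 0 ≠ 27, hence φ is not injective.
Since φ is not injective, we find the least positive k with φ(k) = φ(0): this means 60k ≡ 0 (mod 81), i.e. 81 ∣ 60k. Since gcd(60, 81) = 3, dividing through by 3 this holds exactly when 27 ∣ 20k, and as gcd(20, 27) = 1, exactly when 27 ∣ k.
The smallest positive such k is 27.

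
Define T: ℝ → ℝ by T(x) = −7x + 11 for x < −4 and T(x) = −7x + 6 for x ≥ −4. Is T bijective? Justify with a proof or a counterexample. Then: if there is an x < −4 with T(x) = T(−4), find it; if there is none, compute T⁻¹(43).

-32/7

Both pieces are strictly decreasing (slopes −7 and −7), so each is injective on its own interval.
The left piece maps (−∞, −4) onto (39, ∞); the right piece maps [−4, ∞) onto (−∞, 34].
The images leave a gap (39 has no preimage), so T is not surjective, hence not bijective.
Because the two images are disjoint, no x < −4 has T(x) = T(−4), so we compute T⁻¹(43): 43 lies in (39, ∞), so solve −7x + 11 = 43: x = (43 − 11)/(−7) = −32/7.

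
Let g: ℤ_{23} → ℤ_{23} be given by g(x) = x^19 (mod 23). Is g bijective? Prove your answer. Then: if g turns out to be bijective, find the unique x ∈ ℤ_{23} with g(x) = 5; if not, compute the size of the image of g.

17

Since 23 is prime, the nonzero elements of ℤ_{23} form a cyclic group of order 22.
As gcd(19, 22) = 1, raising to the 19th power is a bijection on this group: if x_1^19 ≡ x_2^19 then (x_1x_2^{−1})^19 = 1, and the only element of order dividing gcd(19, 22) = 1 is 1, so x_1 = x_2.
With g(0) = 0 this makes g injective on all of ℤ_{23}, hence bijective (finite equal-size domain and codomain). In particular g is bijective.
Since g is bijective, we find the preimage of 5. The inverse of x ↦ x^19 on (ℤ_{23})^× is x ↦ x^7, because 19·7 = 133 = 6·22 + 1 ≡ 1 (mod 22) and x^{22} = 1 for x ≠ 0 (Fermat). So g⁻¹(5) = 5^7 mod 23.
Repeated squaring mod 23: 5^1 ≡ 5, 5^2 ≡ 5² = 25 ≡ 2, 5^4 ≡ 2² = 4. Since 7 = 4 + 2 + 1, 5^7 ≡ 4·2·5: 4·2 = 8, then 8·5 = 40 ≡ 17. So 5^7 ≡ 17 (mod 23).
Hence g⁻¹(5) = 17.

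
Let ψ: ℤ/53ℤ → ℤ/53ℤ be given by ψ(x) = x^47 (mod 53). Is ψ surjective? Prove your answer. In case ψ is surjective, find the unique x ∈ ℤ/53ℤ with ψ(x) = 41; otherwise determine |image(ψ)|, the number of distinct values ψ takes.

Since 53 is prime, the nonzero elements of ℤ/53ℤ form a cyclic group of order 52.
As gcd(47, 52) = 1, raising to the 47th power is a bijection on this group: if s^47 ≡ t^47 then (st^{−1})^47 = 1, and the only element of order dividing gcd(47, 52) = 1 is 1, so s = t.
With ψ(0) = 0 this makes ψ injective on all of ℤ/53ℤ, hence bijective (finite equal-size domain and codomain). In particular ψ is surjective.
Since ψ is surjective, we find the preimage of 41. The inverse of x ↦ x^47 on (ℤ/53ℤ)^× is x ↦ x^31, because 47·31 = 1457 = 28·52 + 1 ≡ 1 (mod 52) and x^{52} = 1 for x ≠ 0 (Fermat). So ψ⁻¹(41) = 41^31 mod 53.
Repeated squaring mod 53: 41^1 ≡ 41, 41^2 ≡ 41² = 1681 ≡ 38, 41^4 ≡ 38² = 1444 ≡ 13, 41^8 ≡ 13² = 169 ≡ 10, 41^16 ≡ 10² = 100 ≡ 47. Since 31 = 16 + 8 + 4 + 2 + 1, 41^31 ≡ 47·10·13·38·41: 47·10 = 470 ≡ 46, then 46·13 = 598 ≡ 15, then 15·38 = 570 ≡ 40, then 40·41 = 1640 ≡ 50. So 41^31 ≡ 50 (mod 53).
Hence ψ⁻¹(41) = 50.

50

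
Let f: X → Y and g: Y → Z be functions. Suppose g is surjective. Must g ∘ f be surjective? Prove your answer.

No. Take X = {1}, Y = Z = {1, 2, 3}, f(1) = 1, and g = identity (surjective).
Then (g ∘ f)(1) = 1, and 3 ∈ Z has no preimage under g ∘ f, so g ∘ f is not surjective.

not surjective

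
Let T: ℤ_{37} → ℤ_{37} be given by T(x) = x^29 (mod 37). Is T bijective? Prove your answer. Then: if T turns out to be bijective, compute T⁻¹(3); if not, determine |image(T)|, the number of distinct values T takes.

21

Since 37 is prime, the nonzero elements of ℤ_{37} form a cyclic group of order 36.
As gcd(29, 36) = 1, raising to the 29th power is a bijection on this group: if s^29 ≡ t^29 then (st^{−1})^29 = 1, and the only element of order dividing gcd(29, 36) = 1 is 1, so s = t.
With T(0) = 0 this makes T injective on all of ℤ_{37}, hence bijective (finite equal-size domain and codomain). In particular T is bijective.
Since T is bijective, we find the preimage of 3. The inverse of x ↦ x^29 on (ℤ_{37})^× is x ↦ x^5, because 29·5 = 145 = 4·36 + 1 ≡ 1 (mod 36) and x^{36} = 1 for x ≠ 0 (Fermat). So T⁻¹(3) = 3^5 mod 37.
Repeated squaring mod 37: 3^1 ≡ 3, 3^2 ≡ 3² = 9, 3^4 ≡ 9² = 81 ≡ 7. Since 5 = 4 + 1, 3^5 ≡ 7·3: 7·3 = 21. So 3^5 ≡ 21 (mod 37).
Hence T⁻¹(3) = 21.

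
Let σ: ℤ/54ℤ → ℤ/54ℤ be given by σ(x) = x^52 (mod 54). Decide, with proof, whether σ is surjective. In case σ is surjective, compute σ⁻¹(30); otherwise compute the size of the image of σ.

20

σ(0) = 0^52 = 0.
σ(6): Repeated squaring mod 54: 6^1 ≡ 6, 6^2 ≡ 6² = 36, 6^4 ≡ 36² = 1296 ≡ 0, 6^8 ≡ 0² = 0, 6^16 ≡ 0² = 0, 6^32 ≡ 0² = 0. Since 52 = 32 + 16 + 4, 6^52 ≡ 0·0·0: 0·0 = 0, then 0·0 = 0. So 6^52 ≡ 0 (mod 54).
So σ(0) = σ(6) = 0 while 0 ≠ 6, hence σ is not injective.
A non-injective map from the 54-element set ℤ/54ℤ to itself takes at most 53 distinct values, so it cannot be surjective. Thus σ is not surjective.
Since σ is not surjective, we determine |image(σ)|. Computing x^52 mod 54 for each x (by repeated squaring, reducing mod 54 at every step), the values σ(0), σ(1), …, σ(53) are: 0, 1, 34, 27, 22, 13, 0, 43, 46, 27, 10, 25, 0, 31, 4, 27, 52, 37, 0, 19, 16, 27, 40, 49, 0, 7, 28, 27, 28, 7, 0, 49, 40, 27, 16, 19, 0, 37, 52, 27, 4, 31, 0, 25, 10, 27, 46, 43, 0, 13, 22, 27, 34, 1.
The distinct values are {0, 1, 4, 7, 10, 13, 16, 19, 22, 25, 27, 28, 31, 34, 37, 40, 43, 46, 49, 52}; there are 20 of them.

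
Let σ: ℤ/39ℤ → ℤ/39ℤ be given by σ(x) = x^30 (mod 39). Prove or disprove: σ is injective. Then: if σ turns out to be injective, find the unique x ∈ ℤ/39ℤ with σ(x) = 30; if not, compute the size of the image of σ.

σ(1) = 1^30 = 1.
σ(4): Repeated squaring mod 39: 4^1 ≡ 4, 4^2 ≡ 4² = 16, 4^4 ≡ 16² = 256 ≡ 22, 4^8 ≡ 22² = 484 ≡ 16, 4^16 ≡ 16² = 256 ≡ 22. Since 30 = 16 + 8 + 4 + 2, 4^30 ≡ 22·16·22·16: 22·16 = 352 ≡ 1, then 1·22 = 22, then 22·16 = 352 ≡ 1. So 4^30 ≡ 1 (mod 39).
So σ(1) = σ(4) = 1 while 1 ≠ 4, therefore σ is not injective.
Since σ is not injective, we determine |image(σ)|. Computing x^30 mod 39 for each x (by repeated squaring, reducing mod 39 at every step), the values σ(0), σ(1), …, σ(38) are: 0, 1, 25, 27, 1, 25, 12, 25, 25, 27, 1, 25, 27, 13, 1, 12, 1, 1, 12, 25, 25, 12, 1, 1, 12, 1, 13, 27, 25, 1, 27, 25, 25, 12, 25, 1, 27, 25, 1.
The distinct values are {0, 1, 12, 13, 25, 27}; there are 6 of them.

6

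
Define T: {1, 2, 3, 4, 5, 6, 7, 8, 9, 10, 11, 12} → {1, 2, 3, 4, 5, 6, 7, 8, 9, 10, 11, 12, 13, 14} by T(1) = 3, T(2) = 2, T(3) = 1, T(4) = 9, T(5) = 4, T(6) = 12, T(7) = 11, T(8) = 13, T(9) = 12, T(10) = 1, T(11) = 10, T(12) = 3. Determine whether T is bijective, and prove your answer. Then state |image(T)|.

T(6) = 12 = T(9) with 6 ≠ 9, so T is not injective, hence not bijective.
The image of T is {1, 2, 3, 4, 9, 10, 11, 12, 13}, which has 9 elements.

9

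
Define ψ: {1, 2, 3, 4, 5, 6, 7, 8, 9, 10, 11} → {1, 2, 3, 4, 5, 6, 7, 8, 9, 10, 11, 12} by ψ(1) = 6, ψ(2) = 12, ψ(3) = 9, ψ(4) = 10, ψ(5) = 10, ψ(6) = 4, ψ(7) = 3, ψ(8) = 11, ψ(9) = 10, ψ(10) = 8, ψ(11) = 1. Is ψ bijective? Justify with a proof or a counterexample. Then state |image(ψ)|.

9

ψ(4) = 10 = ψ(5) with 4 ≠ 5, so ψ is not injective, hence not bijective.
The image of ψ is {1, 3, 4, 6, 8, 9, 10, 11, 12}, which has 9 elements.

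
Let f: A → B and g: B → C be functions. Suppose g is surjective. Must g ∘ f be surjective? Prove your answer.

No. Take A = {0}, B = C = {0, 1, 2, 3, 4}, f(0) = 0, and g = identity (surjective).
Then (g ∘ f)(0) = 0, and 4 ∈ C has no preimage under g ∘ f, so g ∘ f is not surjective.

not surjective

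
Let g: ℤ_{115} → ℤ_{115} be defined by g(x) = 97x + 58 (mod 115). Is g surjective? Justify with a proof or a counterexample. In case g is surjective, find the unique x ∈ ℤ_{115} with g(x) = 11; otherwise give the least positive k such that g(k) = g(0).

By definition, g is surjective if every y in the codomain equals g(x) for some x in the domain.
Since gcd(97, 115) = 1, 97 is invertible modulo 115. Euclid's algorithm: 115 = 1·97 + 18, 97 = 5·18 + 7, 18 = 2·7 + 4, 7 = 1·4 + 3, 4 = 1·3 + 1; back-substituting gives 1 = 83·97 − 70·115, so 97⁻¹ ≡ 83 (mod 115).
Then y ↦ 83(y − 58) is a two-sided inverse to g, so every y ∈ ℤ_{115} has a preimage.
Therefore g is surjective.
Since g is surjective, we find g⁻¹(11): we need 97x ≡ 11 − 58 ≡ 68 (mod 115). Using 97⁻¹ = 83: x ≡ 83·68 = 5644 = 49·115 + 9, so x = 9.
Check: g(9) = 97·9 + 58 = 931 = 8·115 + 11 ≡ 11 (mod 115).

9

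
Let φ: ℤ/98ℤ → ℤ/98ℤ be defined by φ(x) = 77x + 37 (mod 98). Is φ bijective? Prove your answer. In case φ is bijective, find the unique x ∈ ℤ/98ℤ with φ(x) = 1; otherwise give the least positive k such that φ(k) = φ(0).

14

We have gcd(77, 98) = 7 > 1. Taking x_1 = 0 and x_2 = 14: φ(0) = 37 and φ(14) = 77·14 + 37 = 1115 ≡ 37 (mod 98).
So φ(0) = φ(14) while 0 ≠ 14, thus φ is not injective, hence not bijective.
Since φ is not bijective, we find the least positive k with φ(k) = φ(0): this means 77k ≡ 0 (mod 98), i.e. 98 ∣ 77k. Since gcd(77, 98) = 7, dividing through by 7 this holds exactly when 14 ∣ 11k, and as gcd(11, 14) = 1, exactly when 14 ∣ k.
The smallest positive such k is 14.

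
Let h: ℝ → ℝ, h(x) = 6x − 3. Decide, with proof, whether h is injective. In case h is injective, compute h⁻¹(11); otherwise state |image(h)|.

7/3

Suppose h(x_1) = h(x_2). Then 6x_1 − 3 = 6x_2 − 3, hence 6x_1 = 6x_2, therefore x_1 = x_2.
Thus h is injective.
Since h is injective, we compute h⁻¹(11) = (11 + 3)/6 = 7/3.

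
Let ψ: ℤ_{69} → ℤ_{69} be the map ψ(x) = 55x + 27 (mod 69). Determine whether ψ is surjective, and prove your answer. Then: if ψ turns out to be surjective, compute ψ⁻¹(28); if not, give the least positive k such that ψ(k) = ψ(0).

64

Recall: surjectivity means every element of the codomain has a preimage under ψ.
Since gcd(55, 69) = 1, 55 is invertible modulo 69. Euclid's algorithm: 69 = 1·55 + 14, 55 = 3·14 + 13, 14 = 1·13 + 1; back-substituting gives 1 = 64·55 − 51·69, so 55⁻¹ ≡ 64 (mod 69).
Then y ↦ 64(y − 27) is a two-sided inverse to ψ, so every y ∈ ℤ_{69} has a preimage.
Hence ψ is surjective.
Since ψ is surjective, we compute ψ⁻¹(28): solve 55x + 27 ≡ 28 (mod 69), i.e. 55x ≡ 1 (mod 69).
Multiplying by 55⁻¹ = 64 gives x ≡ 64·1 = 64 ≡ 64 (mod 69).
Check: ψ(64) = 55·64 + 27 = 3547 = 51·69 + 28 ≡ 28 (mod 69).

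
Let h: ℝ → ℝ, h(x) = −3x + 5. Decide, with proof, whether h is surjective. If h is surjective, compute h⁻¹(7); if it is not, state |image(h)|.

-2/3

For any y ∈ ℝ, x = (y − 5)/(−3) satisfies h(x) = y.
So h is surjective.
Since h is surjective, we compute h⁻¹(7) = (7 − 5)/(−3) = −2/3.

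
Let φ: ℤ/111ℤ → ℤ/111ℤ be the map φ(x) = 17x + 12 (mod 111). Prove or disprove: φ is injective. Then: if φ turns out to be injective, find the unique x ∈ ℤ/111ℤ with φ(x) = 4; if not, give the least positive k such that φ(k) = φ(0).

104

By definition, φ is injective when φ(u) = φ(v) forces u = v.
Suppose φ(u) = φ(v) in ℤ/111ℤ. Then 17u + 12 ≡ 17v + 12 (mod 111), hence 17(u − v) ≡ 0 (mod 111).
Since gcd(17, 111) = 1, 17 is invertible modulo 111, thus u − v ≡ 0 (mod 111), i.e. u = v.
Therefore φ is injective.
We now compute 17⁻¹ mod 111 explicitly. Euclid's algorithm: 111 = 6·17 + 9, 17 = 1·9 + 8, 9 = 1·8 + 1; back-substituting gives 1 = 98·17 − 15·111, so 17⁻¹ ≡ 98 (mod 111).
Since φ is injective, we compute φ⁻¹(4): solve 17x + 12 ≡ 4 (mod 111), i.e. 17x ≡ 103 (mod 111).
Multiplying by 17⁻¹ = 98 gives x ≡ 98·103 = 10094 = 90·111 + 104 ≡ 104 (mod 111).
Check: φ(104) = 17·104 + 12 = 1780 = 16·111 + 4 ≡ 4 (mod 111).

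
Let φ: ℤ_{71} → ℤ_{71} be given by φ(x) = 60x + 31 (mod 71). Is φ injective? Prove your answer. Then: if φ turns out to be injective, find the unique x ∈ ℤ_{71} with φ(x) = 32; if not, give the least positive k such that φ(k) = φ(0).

58

Suppose φ(u) = φ(v) in ℤ_{71}. Then 60u + 31 ≡ 60v + 31 (mod 71), therefore 60(u − v) ≡ 0 (mod 71).
Since gcd(60, 71) = 1, 60 is invertible modulo 71, thus u − v ≡ 0 (mod 71), i.e. u = v.
Hence φ is injective.
We now compute 60⁻¹ mod 71 explicitly. Euclid's algorithm: 71 = 1·60 + 11, 60 = 5·11 + 5, 11 = 2·5 + 1; back-substituting gives 1 = 58·60 − 49·71, so 60⁻¹ ≡ 58 (mod 71).
Since φ is injective, we compute φ⁻¹(32): solve 60x + 31 ≡ 32 (mod 71), i.e. 60x ≡ 1 (mod 71).
Multiplying by 60⁻¹ = 58 gives x ≡ 58·1 = 58 ≡ 58 (mod 71).
Check: φ(58) = 60·58 + 31 = 3511 = 49·71 + 32 ≡ 32 (mod 71).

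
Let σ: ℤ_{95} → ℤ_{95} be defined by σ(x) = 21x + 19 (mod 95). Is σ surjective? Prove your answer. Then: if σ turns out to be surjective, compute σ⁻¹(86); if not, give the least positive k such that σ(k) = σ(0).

By definition, σ is surjective if every y in the codomain equals σ(x) for some x in the domain.
Since gcd(21, 95) = 1, 21 is invertible modulo 95. Euclid's algorithm: 95 = 4·21 + 11, 21 = 1·11 + 10, 11 = 1·10 + 1; back-substituting gives 1 = 86·21 − 19·95, so 21⁻¹ ≡ 86 (mod 95).
Then y ↦ 86(y − 19) is a two-sided inverse to σ, so every y ∈ ℤ_{95} has a preimage.
Hence σ is surjective.
Since σ is surjective, we find σ⁻¹(86): we need 21x ≡ 86 − 19 ≡ 67 (mod 95). Using 21⁻¹ = 86: x ≡ 86·67 = 5762 = 60·95 + 62, so x = 62.
Check: σ(62) = 21·62 + 19 = 1321 = 13·95 + 86 ≡ 86 (mod 95).

62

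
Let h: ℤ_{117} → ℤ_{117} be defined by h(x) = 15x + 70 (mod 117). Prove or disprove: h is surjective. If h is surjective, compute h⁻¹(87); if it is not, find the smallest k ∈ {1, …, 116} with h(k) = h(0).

39

Since gcd(15, 117) = 3, we have 15x ≡ 0 (mod 3) for all x, so h(x) ≡ 1 (mod 3).
But 0 ≢ 1 (mod 3), so 0 ∈ ℤ_{117} has no preimage. Hence h is not surjective.
Since h is not surjective, we find the least positive k with h(k) = h(0): this means 15k ≡ 0 (mod 117), i.e. 117 ∣ 15k. Since gcd(15, 117) = 3, dividing through by 3 this holds exactly when 39 ∣ 5k, and as gcd(5, 39) = 1, exactly when 39 ∣ k.
The smallest positive such k is 39.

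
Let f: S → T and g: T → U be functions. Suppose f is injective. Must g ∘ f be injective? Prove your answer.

not injective

No. Take S = T = U = {0, 1, 2}, f = identity (injective), and g(x) = 0 for every x.
Then (g ∘ f)(0) = 0 = (g ∘ f)(2) with 0 ≠ 2, so g ∘ f is not injective.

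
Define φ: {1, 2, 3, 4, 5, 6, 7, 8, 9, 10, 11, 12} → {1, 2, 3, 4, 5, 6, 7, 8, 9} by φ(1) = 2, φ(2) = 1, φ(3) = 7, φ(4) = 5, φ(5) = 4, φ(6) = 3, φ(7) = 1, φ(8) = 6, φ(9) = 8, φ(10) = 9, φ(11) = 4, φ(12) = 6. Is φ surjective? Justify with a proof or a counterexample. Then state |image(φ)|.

9

Every element of the codomain has a preimage: 1 = φ(2), 2 = φ(1), 3 = φ(6), 4 = φ(5), 5 = φ(4), 6 = φ(8), 7 = φ(3), 8 = φ(9), 9 = φ(10).
So φ is surjective.
The image of φ is {1, 2, 3, 4, 5, 6, 7, 8, 9}, which has 9 elements.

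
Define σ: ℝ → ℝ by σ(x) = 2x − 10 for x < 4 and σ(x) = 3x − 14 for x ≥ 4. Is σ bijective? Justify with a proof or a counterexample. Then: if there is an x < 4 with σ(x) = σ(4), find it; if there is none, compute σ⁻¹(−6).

Both pieces are strictly increasing (slopes 2 and 3), so each is injective on its own interval.
The left piece maps (−∞, 4) onto (−∞, −2); the right piece maps [4, ∞) onto [−2, ∞).
Since −2 = −2, the images partition ℝ: σ is injective and surjective, hence bijective.
Because the two images are disjoint, no x < 4 has σ(x) = σ(4), so we compute σ⁻¹(−6): −6 lies in (−∞, −2), so solve 2x − 10 = −6: x = (−6 + 10)/2 = 2.

2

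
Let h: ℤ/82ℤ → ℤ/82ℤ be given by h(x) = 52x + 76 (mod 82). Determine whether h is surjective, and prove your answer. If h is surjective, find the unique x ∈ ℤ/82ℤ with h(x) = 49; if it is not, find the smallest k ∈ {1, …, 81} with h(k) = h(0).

Recall that h is surjective if every y in the codomain equals h(x) for some x in the domain.
Since gcd(52, 82) = 2, we have 52x ≡ 0 (mod 2) for all x, so h(x) ≡ 0 (mod 2).
But 1 ≢ 0 (mod 2), so 1 ∈ ℤ/82ℤ has no preimage. Hence h is not surjective.
Since h is not surjective, we find the least positive k with h(k) = h(0): this means 52k ≡ 0 (mod 82), i.e. 82 ∣ 52k. Since gcd(52, 82) = 2, dividing through by 2 this holds exactly when 41 ∣ 26k, and as gcd(26, 41) = 1, exactly when 41 ∣ k.
The smallest positive such k is 41.

41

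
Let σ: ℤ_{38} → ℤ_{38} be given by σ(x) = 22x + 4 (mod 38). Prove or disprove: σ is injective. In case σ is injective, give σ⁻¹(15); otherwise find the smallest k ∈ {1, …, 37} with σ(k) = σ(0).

19

Recall: injectivity means: for all u, v in the domain, σ(u) = σ(v) implies u = v.
We have gcd(22, 38) = 2 > 1. Taking u = 0 and v = 19: σ(0) = 4 and σ(19) = 22·19 + 4 = 422 ≡ 4 (mod 38).
So σ(0) = σ(19) while 0 ≠ 19, therefore σ is not injective.
Since σ is not injective, we find the least positive k with σ(k) = σ(0): this means 22k ≡ 0 (mod 38), i.e. 38 ∣ 22k. Since gcd(22, 38) = 2, dividing through by 2 this holds exactly when 19 ∣ 11k, and as gcd(11, 19) = 1, exactly when 19 ∣ k.
The smallest positive such k is 19.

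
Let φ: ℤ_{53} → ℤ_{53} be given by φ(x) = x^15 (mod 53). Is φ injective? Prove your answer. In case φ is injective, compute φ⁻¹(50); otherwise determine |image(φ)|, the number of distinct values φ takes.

39

Since 53 is prime, the nonzero elements of ℤ_{53} form a cyclic group of order 52.
As gcd(15, 52) = 1, raising to the 15th power is a bijection on this group: if s^15 ≡ t^15 then (st^{−1})^15 = 1, and the only element of order dividing gcd(15, 52) = 1 is 1, so s = t.
With φ(0) = 0 this makes φ injective on all of ℤ_{53}, hence bijective (finite equal-size domain and codomain). In particular φ is injective.
Since φ is injective, we find the preimage of 50. The inverse of x ↦ x^15 on (ℤ_{53})^× is x ↦ x^7, because 15·7 = 105 = 2·52 + 1 ≡ 1 (mod 52) and x^{52} = 1 for x ≠ 0 (Fermat). So φ⁻¹(50) = 50^7 mod 53.
Repeated squaring mod 53: 50^1 ≡ 50, 50^2 ≡ 50² = 2500 ≡ 9, 50^4 ≡ 9² = 81 ≡ 28. Since 7 = 4 + 2 + 1, 50^7 ≡ 28·9·50: 28·9 = 252 ≡ 40, then 40·50 = 2000 ≡ 39. So 50^7 ≡ 39 (mod 53).
Hence φ⁻¹(50) = 39.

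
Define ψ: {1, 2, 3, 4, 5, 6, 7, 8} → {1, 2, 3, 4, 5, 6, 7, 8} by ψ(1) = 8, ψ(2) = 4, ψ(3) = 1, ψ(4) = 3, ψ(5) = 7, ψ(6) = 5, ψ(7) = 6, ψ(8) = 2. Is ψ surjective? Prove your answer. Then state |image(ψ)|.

8

Every element of the codomain has a preimage: 1 = ψ(3), 2 = ψ(8), 3 = ψ(4), 4 = ψ(2), 5 = ψ(6), 6 = ψ(7), 7 = ψ(5), 8 = ψ(1).
So ψ is surjective.
The image of ψ is {1, 2, 3, 4, 5, 6, 7, 8}, which has 8 elements.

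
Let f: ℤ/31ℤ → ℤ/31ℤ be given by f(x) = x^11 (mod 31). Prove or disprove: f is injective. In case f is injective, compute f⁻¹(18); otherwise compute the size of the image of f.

Since 31 is prime, the nonzero elements of ℤ/31ℤ form a cyclic group of order 30.
As gcd(11, 30) = 1, raising to the 11th power is a bijection on this group: if s^11 ≡ t^11 then (st^{−1})^11 = 1, and the only element of order dividing gcd(11, 30) = 1 is 1, so s = t.
With f(0) = 0 this makes f injective on all of ℤ/31ℤ, hence bijective (finite equal-size domain and codomain). In particular f is injective.
Since f is injective, we find the preimage of 18. The inverse of x ↦ x^11 on (ℤ/31ℤ)^× is x ↦ x^11, because 11·11 = 121 = 4·30 + 1 ≡ 1 (mod 30) and x^{30} = 1 for x ≠ 0 (Fermat). So f⁻¹(18) = 18^11 mod 31.
Repeated squaring mod 31: 18^1 ≡ 18, 18^2 ≡ 18² = 324 ≡ 14, 18^4 ≡ 14² = 196 ≡ 10, 18^8 ≡ 10² = 100 ≡ 7. Since 11 = 8 + 2 + 1, 18^11 ≡ 7·14·18: 7·14 = 98 ≡ 5, then 5·18 = 90 ≡ 28. So 18^11 ≡ 28 (mod 31).
Hence f⁻¹(18) = 28.

28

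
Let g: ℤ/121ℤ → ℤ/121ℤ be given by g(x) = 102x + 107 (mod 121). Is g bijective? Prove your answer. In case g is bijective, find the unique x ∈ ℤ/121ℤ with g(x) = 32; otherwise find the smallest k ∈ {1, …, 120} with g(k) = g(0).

Recall that injectivity means: for all x_1, x_2 in the domain, g(x_1) = g(x_2) implies x_1 = x_2.
Suppose g(x_1) = g(x_2) in ℤ/121ℤ. Then 102x_1 + 107 ≡ 102x_2 + 107 (mod 121), therefore 102(x_1 − x_2) ≡ 0 (mod 121).
Since gcd(102, 121) = 1, 102 is invertible modulo 121, so x_1 − x_2 ≡ 0 (mod 121), i.e. x_1 = x_2.
We now compute 102⁻¹ mod 121 explicitly. Euclid's algorithm: 121 = 1·102 + 19, 102 = 5·19 + 7, 19 = 2·7 + 5, 7 = 1·5 + 2, 5 = 2·2 + 1; back-substituting gives 1 = 70·102 − 59·121, so 102⁻¹ ≡ 70 (mod 121).
For any y ∈ ℤ/121ℤ, x = 70(y − 107) mod 121 satisfies g(x) = 102·70(y − 107) + 107 ≡ y (since 102·70 ≡ 1 mod 121). So every y has a preimage.
So g is bijective.
Since g is bijective, we compute g⁻¹(32): solve 102x + 107 ≡ 32 (mod 121), i.e. 102x ≡ 46 (mod 121).
Multiplying by 102⁻¹ = 70 gives x ≡ 70·46 = 3220 = 26·121 + 74 ≡ 74 (mod 121).
Check: g(74) = 102·74 + 107 = 7655 = 63·121 + 32 ≡ 32 (mod 121).

74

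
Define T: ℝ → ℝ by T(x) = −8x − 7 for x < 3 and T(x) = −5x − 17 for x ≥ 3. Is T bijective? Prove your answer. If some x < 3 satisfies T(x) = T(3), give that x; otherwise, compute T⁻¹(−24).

Both pieces are strictly decreasing (slopes −8 and −5), so each is injective on its own interval.
The left piece maps (−∞, 3) onto (−31, ∞); the right piece maps [3, ∞) onto (−∞, −32].
The images leave a gap (−31 has no preimage), so T is not surjective, hence not bijective.
Because the two images are disjoint, no x < 3 has T(x) = T(3), so we compute T⁻¹(−24): −24 lies in (−31, ∞), so solve −8x − 7 = −24: x = (−24 + 7)/(−8) = 17/8.

17/8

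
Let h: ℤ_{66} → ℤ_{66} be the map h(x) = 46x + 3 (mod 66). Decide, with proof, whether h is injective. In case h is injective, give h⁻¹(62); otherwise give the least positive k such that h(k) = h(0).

33

We have gcd(46, 66) = 2 > 1. Taking s = 0 and t = 33: h(0) = 3 and h(33) = 46·33 + 3 = 1521 ≡ 3 (mod 66).
So h(0) = h(33) while 0 ≠ 33, thus h is not injective.
Since h is not injective, we find the least positive k with h(k) = h(0): this means 46k ≡ 0 (mod 66), i.e. 66 ∣ 46k. Since gcd(46, 66) = 2, dividing through by 2 this holds exactly when 33 ∣ 23k, and as gcd(23, 33) = 1, exactly when 33 ∣ k.
The smallest positive such k is 33.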